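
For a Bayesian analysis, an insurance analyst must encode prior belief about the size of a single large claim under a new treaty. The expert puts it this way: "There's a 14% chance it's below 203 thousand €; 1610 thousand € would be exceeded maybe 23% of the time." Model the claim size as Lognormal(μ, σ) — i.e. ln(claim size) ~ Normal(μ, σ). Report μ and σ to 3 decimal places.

If T ~ Lognormal(μ,σ) then ln T ~ Normal(μ,σ), so the p-quantile of ln T is μ + z_p·σ.
ln(203) = 5.313 and ln(1610) = 7.384; z_{0.14} = -1.08, z_{0.77} = 0.7388.
σ = (7.384 − 5.313)/(0.7388 − (-1.08)) = 1.138.
μ = 5.313 − (-1.08)·1.138 = 6.543.

μ ≈ 6.543, σ ≈ 1.138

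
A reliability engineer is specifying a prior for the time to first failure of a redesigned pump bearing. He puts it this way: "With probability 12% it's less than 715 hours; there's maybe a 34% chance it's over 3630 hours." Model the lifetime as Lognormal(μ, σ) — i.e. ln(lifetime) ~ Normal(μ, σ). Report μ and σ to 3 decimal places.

If T ~ Lognormal(μ,σ) then ln T ~ Normal(μ,σ), so the p-quantile of ln T is μ + z_p·σ.
ln(715) = 6.572 and ln(3630) = 8.197; z_{0.12} = -1.175, z_{0.66} = 0.4125.
σ = (8.197 − 6.572)/(0.4125 − (-1.175)) = 1.023.
μ = 6.572 − (-1.175)·1.023 = 7.775.

μ ≈ 7.775, σ ≈ 1.023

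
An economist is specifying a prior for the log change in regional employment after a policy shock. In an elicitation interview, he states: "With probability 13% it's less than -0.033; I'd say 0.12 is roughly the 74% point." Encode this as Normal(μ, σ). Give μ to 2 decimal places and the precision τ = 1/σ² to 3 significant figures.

For Normal(μ,σ), the p-quantile is μ + z_p·σ. Here z_{0.13} = -1.126, z_{0.74} = 0.6433.
So -0.033 = μ − 1.126σ and 0.12 = μ + 0.6433σ.
Subtracting: σ = (0.12 − -0.033)/(0.6433 − (-1.126)) = 0.09.
Then μ = -0.033 − (-1.126)·0.09 = 0.06.
Precision τ = 1/σ² = 1/0.08645² = 134.

μ = 0.06, τ = 134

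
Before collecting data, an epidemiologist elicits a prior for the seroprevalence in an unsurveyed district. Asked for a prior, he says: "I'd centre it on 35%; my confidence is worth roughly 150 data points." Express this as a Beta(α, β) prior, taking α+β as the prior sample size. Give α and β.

Under the effective-sample-size interpretation, Beta(α, β) has prior mean α/(α+β) and prior sample size α+β.
So α+β = 150 and α/(α+β) = 0.35, giving α = 0.35·150 = 52.5 and β = 150 − 52.5 = 97.5.

α = 52.5, β = 97.5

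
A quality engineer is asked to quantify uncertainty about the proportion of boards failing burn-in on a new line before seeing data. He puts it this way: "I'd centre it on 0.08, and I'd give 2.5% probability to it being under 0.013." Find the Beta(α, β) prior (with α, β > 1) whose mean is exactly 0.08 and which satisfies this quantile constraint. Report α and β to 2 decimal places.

α ≈ 2.36, β ≈ 27.15

With mean 0.08 fixed, write α = 0.08s, β = 0.92s where s = α+β.
Need P(θ < 0.013) = 0.025 under Beta(0.08s, 0.92s). Normal approximation: (q−m)/√(m(1−m)/s) ≈ z_{0.025} = -1.96, so s ≈ 0.08·0.92·(-1.96)²/(0.013−0.08)² = 63.0.
At s = 63.0: P(θ<0.013) ≈ 0.001. Adjusting to match 0.025 gives s ≈ 29.51.
So α = 0.08·29.51 ≈ 2.36, β = 0.92·29.51 ≈ 27.15.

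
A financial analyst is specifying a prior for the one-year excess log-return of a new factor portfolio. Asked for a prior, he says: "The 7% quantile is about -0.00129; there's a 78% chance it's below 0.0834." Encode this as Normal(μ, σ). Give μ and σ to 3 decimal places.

μ = 0.054, σ = 0.038

For Normal(μ,σ), the p-quantile is μ + z_p·σ. Here z_{0.07} = -1.476, z_{0.78} = 0.7722.
So -0.00129 = μ − 1.476σ and 0.0834 = μ + 0.7722σ.
Subtracting: σ = (0.0834 − -0.00129)/(0.7722 − (-1.476)) = 0.038.
Then μ = -0.00129 − (-1.476)·0.038 = 0.054.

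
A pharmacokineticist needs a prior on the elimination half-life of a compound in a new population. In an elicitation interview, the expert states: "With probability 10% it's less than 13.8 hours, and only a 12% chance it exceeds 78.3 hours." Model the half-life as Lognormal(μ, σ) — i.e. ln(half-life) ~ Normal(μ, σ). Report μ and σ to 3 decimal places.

μ ≈ 3.530, σ ≈ 0.707

If T ~ Lognormal(μ,σ) then ln T ~ Normal(μ,σ), so the p-quantile of ln T is μ + z_p·σ.
ln(13.8) = 2.625 and ln(78.3) = 4.361; z_{0.1} = -1.282, z_{0.88} = 1.175.
σ = (4.361 − 2.625)/(1.175 − (-1.282)) = 0.707.
μ = 2.625 − (-1.282)·0.707 = 3.530.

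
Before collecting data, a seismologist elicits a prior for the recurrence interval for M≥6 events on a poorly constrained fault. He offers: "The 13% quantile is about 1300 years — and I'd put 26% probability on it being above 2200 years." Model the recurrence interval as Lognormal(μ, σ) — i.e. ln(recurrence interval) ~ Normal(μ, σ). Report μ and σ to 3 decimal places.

μ ≈ 7.505, σ ≈ 0.297

If T ~ Lognormal(μ,σ) then ln T ~ Normal(μ,σ), so the p-quantile of ln T is μ + z_p·σ.
ln(1300) = 7.17 and ln(2200) = 7.696; z_{0.13} = -1.126, z_{0.74} = 0.6433.
σ = (7.696 − 7.17)/(0.6433 − (-1.126)) = 0.297.
μ = 7.17 − (-1.126)·0.297 = 7.505.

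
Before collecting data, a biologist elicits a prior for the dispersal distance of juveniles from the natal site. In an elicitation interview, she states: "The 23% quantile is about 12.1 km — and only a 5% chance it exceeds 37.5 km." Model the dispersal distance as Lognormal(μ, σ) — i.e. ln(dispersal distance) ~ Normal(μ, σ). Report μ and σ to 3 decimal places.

μ ≈ 2.844, σ ≈ 0.475

If T ~ Lognormal(μ,σ) then ln T ~ Normal(μ,σ), so the p-quantile of ln T is μ + z_p·σ.
ln(12.1) = 2.493 and ln(37.5) = 3.624; z_{0.23} = -0.7388, z_{0.95} = 1.645.
σ = (3.624 − 2.493)/(1.645 − (-0.7388)) = 0.475.
μ = 2.493 − (-0.7388)·0.475 = 2.844.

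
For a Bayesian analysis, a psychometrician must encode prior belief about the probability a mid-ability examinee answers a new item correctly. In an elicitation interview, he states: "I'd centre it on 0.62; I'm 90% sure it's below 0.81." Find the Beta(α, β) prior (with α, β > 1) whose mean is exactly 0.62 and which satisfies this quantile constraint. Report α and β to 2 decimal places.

With mean 0.62 fixed, write α = 0.62s, β = 0.38s where s = α+β.
Need P(θ < 0.81) = 0.9 under Beta(0.62s, 0.38s). Normal approximation: (q−m)/√(m(1−m)/s) ≈ z_{0.9} = 1.28, so s ≈ 0.62·0.38·(1.28)²/(0.81−0.62)² = 10.7.
At s = 10.7: P(θ<0.81) ≈ 0.914. Adjusting to match 0.9 gives s ≈ 9.61.
So α = 0.62·9.61 ≈ 5.96, β = 0.38·9.61 ≈ 3.65.

α ≈ 5.96, β ≈ 3.65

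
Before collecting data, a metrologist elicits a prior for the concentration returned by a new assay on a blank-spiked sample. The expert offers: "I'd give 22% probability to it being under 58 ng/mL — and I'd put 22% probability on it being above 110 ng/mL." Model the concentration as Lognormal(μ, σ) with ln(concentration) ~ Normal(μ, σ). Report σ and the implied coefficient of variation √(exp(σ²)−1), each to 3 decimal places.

σ ≈ 0.414, CV ≈ 0.433

If T ~ Lognormal(μ,σ) then ln T ~ Normal(μ,σ), so the p-quantile of ln T is μ + z_p·σ.
ln(58) = 4.06 and ln(110) = 4.7; z_{0.22} = -0.7722, z_{0.78} = 0.7722.
σ = (4.7 − 4.06)/(0.7722 − (-0.7722)) = 0.414.
μ = 4.06 − (-0.7722)·0.414 = 4.380.
CV = √(exp(σ²)−1) = √(exp(0.1718)−1) = 0.433.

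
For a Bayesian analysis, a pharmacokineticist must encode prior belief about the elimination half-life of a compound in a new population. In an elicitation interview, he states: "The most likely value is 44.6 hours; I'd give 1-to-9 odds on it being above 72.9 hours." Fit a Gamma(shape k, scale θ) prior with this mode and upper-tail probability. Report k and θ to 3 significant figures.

k ≈ 8.8, θ ≈ 5.71

Gamma(k,θ) with k>1 has mode (k−1)θ, so θ = 44.6/(k−1).
Need P(X < 72.9) = 0.9 with θ tied to k this way. Start at k = 2, θ = 44.6: P(X<72.9) ≈ 0.486.
Too low — raise k to concentrate. Iterating converges to k ≈ 8.8.
Then θ = 44.6/(8.8−1) ≈ 5.71.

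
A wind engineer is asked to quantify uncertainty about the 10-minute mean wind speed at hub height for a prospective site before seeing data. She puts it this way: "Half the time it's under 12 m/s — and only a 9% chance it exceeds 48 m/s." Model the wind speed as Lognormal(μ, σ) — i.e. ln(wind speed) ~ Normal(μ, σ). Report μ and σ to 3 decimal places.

μ ≈ 2.485, σ ≈ 1.034

If T ~ Lognormal(μ,σ) then ln T ~ Normal(μ,σ), so the p-quantile of ln T is μ + z_p·σ.
ln(12) = 2.485 and ln(48) = 3.871; z_{0.5} = 0, z_{0.91} = 1.341.
σ = (3.871 − 2.485)/(1.341 − (0)) = 1.034.
μ = 2.485 − (0)·1.034 = 2.485.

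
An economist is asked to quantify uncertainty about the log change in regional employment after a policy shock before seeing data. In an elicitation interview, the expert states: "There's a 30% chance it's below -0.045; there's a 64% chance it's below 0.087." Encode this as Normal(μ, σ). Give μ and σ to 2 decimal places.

The p-quantile of Normal(μ,σ) is μ + z_p·σ, with z_{0.3} = -0.5244 and z_{0.64} = 0.3585.
Eliminate σ: μ = (z₂·x₁ − z₁·x₂)/(z₂ − z₁) = (0.3585·-0.045 − (-0.5244)·0.087)/0.8829 = 0.03.
Then σ = (x₂ − x₁)/(z₂ − z₁) = (0.087 − -0.045)/0.8829 = 0.15.

μ = 0.03, σ = 0.15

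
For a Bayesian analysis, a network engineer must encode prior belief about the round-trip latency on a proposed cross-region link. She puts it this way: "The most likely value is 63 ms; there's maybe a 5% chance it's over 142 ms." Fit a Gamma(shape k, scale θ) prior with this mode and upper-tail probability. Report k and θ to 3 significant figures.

Gamma(k,θ) with k>1 has mode (k−1)θ, so θ = 63/(k−1).
Need P(X < 142) = 0.95 with θ tied to k this way. Start at k = 2, θ = 63: P(X<142) ≈ 0.658.
Too low — raise k to concentrate. Iterating converges to k ≈ 5.16.
Then θ = 63/(5.16−1) ≈ 15.2.

k ≈ 5.16, θ ≈ 15.2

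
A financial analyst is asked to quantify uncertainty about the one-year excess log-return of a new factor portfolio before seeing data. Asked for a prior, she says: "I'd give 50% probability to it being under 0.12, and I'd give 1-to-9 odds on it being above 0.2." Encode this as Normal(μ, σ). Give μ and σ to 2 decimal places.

μ = 0.12, σ = 0.06

For Normal(μ,σ), the p-quantile is μ + z_p·σ. Here z_{0.5} = 0, z_{0.9} = 1.282.
So 0.12 = μ + 0σ and 0.2 = μ + 1.282σ.
Subtracting: σ = (0.2 − 0.12)/(1.282 − (0)) = 0.06.
Then μ = 0.12 − (0)·0.06 = 0.12.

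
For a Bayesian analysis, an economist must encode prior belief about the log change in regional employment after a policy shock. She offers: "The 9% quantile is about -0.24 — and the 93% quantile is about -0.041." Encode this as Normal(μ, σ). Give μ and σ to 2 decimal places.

μ = -0.15, σ = 0.07

For Normal(μ,σ), the p-quantile is μ + z_p·σ. Here z_{0.09} = -1.341, z_{0.93} = 1.476.
So -0.24 = μ − 1.341σ and -0.041 = μ + 1.476σ.
Subtracting: σ = (-0.041 − -0.24)/(1.476 − (-1.341)) = 0.07.
Then μ = -0.24 − (-1.341)·0.07 = -0.15.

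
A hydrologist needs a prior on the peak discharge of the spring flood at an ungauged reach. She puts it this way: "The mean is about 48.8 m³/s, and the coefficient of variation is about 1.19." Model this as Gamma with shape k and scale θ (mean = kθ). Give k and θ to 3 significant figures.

k ≈ 0.706, θ ≈ 69.1

For Gamma(k, scale θ): mean = kθ, variance = kθ², so CV = 1/√k.
CV = 1.19, hence k = 1/CV² = 0.706.
Then θ = mean/k = 48.8/0.706 = 69.1.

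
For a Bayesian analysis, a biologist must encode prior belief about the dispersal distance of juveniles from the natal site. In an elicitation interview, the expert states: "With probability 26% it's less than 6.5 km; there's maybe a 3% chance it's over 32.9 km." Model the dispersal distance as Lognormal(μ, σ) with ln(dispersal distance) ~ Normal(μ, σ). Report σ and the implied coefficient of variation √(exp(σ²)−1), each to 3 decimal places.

σ ≈ 0.642, CV ≈ 0.715

If T ~ Lognormal(μ,σ) then ln T ~ Normal(μ,σ), so the p-quantile of ln T is μ + z_p·σ.
ln(6.5) = 1.872 and ln(32.9) = 3.493; z_{0.26} = -0.6433, z_{0.97} = 1.881.
σ = (3.493 − 1.872)/(1.881 − (-0.6433)) = 0.642.
μ = 1.872 − (-0.6433)·0.642 = 2.285.
CV = √(exp(σ²)−1) = √(exp(0.4128)−1) = 0.715.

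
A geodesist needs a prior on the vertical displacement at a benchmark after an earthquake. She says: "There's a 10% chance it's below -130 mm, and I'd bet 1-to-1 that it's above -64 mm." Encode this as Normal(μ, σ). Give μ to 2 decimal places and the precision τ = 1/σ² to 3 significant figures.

The p-quantile of Normal(μ,σ) is μ + z_p·σ, with z_{0.1} = -1.282 and z_{0.5} = 0.
Eliminate σ: μ = (z₂·x₁ − z₁·x₂)/(z₂ − z₁) = (0·-130 − (-1.282)·-64)/1.282 = -64.00.
Then σ = (x₂ − x₁)/(z₂ − z₁) = (-64 − -130)/1.282 = 51.50.
Precision τ = 1/σ² = 1/51.5² = 0.000377.

μ = -64.00, τ = 0.000377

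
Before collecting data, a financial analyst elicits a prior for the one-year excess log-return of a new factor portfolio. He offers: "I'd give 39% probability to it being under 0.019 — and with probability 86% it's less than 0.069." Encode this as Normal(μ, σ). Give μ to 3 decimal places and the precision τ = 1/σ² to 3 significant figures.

μ = 0.029, τ = 739

For Normal(μ,σ), the p-quantile is μ + z_p·σ. Here z_{0.39} = -0.2793, z_{0.86} = 1.08.
So 0.019 = μ − 0.2793σ and 0.069 = μ + 1.08σ.
Subtracting: σ = (0.069 − 0.019)/(1.08 − (-0.2793)) = 0.037.
Then μ = 0.019 − (-0.2793)·0.037 = 0.029.
Precision τ = 1/σ² = 1/0.03677² = 739.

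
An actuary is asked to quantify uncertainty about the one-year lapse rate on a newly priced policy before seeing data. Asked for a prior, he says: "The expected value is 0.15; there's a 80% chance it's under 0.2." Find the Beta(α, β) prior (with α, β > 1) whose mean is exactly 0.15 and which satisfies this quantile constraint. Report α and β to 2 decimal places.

α ≈ 4.82, β ≈ 27.30

With mean 0.15 fixed, write α = 0.15s, β = 0.85s where s = α+β.
Need P(θ < 0.2) = 0.8 under Beta(0.15s, 0.85s). Normal approximation: (q−m)/√(m(1−m)/s) ≈ z_{0.8} = 0.842, so s ≈ 0.15·0.85·(0.842)²/(0.2−0.15)² = 36.1.
At s = 36.1: P(θ<0.2) ≈ 0.811. Adjusting to match 0.8 gives s ≈ 32.12.
So α = 0.15·32.12 ≈ 4.82, β = 0.85·32.12 ≈ 27.30.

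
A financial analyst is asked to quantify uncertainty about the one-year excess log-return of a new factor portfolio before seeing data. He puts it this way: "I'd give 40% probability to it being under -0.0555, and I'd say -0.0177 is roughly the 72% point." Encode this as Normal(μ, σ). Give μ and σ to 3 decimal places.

μ = -0.044, σ = 0.045

For Normal(μ,σ), the p-quantile is μ + z_p·σ. Here z_{0.4} = -0.2533, z_{0.72} = 0.5828.
So -0.0555 = μ − 0.2533σ and -0.0177 = μ + 0.5828σ.
Subtracting: σ = (-0.0177 − -0.0555)/(0.5828 − (-0.2533)) = 0.045.
Then μ = -0.0555 − (-0.2533)·0.045 = -0.044.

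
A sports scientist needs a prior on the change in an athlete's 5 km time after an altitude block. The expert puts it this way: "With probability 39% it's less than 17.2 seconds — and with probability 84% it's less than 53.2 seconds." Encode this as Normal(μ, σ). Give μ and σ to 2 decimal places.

The p-quantile of Normal(μ,σ) is μ + z_p·σ, with z_{0.39} = -0.2793 and z_{0.84} = 0.9945.
Eliminate σ: μ = (z₂·x₁ − z₁·x₂)/(z₂ − z₁) = (0.9945·17.2 − (-0.2793)·53.2)/1.274 = 25.09.
Then σ = (x₂ − x₁)/(z₂ − z₁) = (53.2 − 17.2)/1.274 = 28.26.

μ = 25.09, σ = 28.26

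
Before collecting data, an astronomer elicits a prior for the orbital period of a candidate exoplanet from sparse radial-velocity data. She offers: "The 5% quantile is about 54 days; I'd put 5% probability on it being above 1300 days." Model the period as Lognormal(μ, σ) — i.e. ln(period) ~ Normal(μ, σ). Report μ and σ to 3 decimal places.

μ ≈ 5.580, σ ≈ 0.967

If T ~ Lognormal(μ,σ) then ln T ~ Normal(μ,σ), so the p-quantile of ln T is μ + z_p·σ.
ln(54) = 3.989 and ln(1300) = 7.17; z_{0.05} = -1.645, z_{0.95} = 1.645.
σ = (7.17 − 3.989)/(1.645 − (-1.645)) = 0.967.
μ = 3.989 − (-1.645)·0.967 = 5.580.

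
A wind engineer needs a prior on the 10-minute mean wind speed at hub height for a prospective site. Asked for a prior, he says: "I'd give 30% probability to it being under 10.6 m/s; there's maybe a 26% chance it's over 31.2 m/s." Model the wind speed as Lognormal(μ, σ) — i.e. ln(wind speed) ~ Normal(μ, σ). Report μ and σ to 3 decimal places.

If T ~ Lognormal(μ,σ) then ln T ~ Normal(μ,σ), so the p-quantile of ln T is μ + z_p·σ.
ln(10.6) = 2.361 and ln(31.2) = 3.44; z_{0.3} = -0.5244, z_{0.74} = 0.6433.
σ = (3.44 − 2.361)/(0.6433 − (-0.5244)) = 0.924.
μ = 2.361 − (-0.5244)·0.924 = 2.846.

μ ≈ 2.846, σ ≈ 0.924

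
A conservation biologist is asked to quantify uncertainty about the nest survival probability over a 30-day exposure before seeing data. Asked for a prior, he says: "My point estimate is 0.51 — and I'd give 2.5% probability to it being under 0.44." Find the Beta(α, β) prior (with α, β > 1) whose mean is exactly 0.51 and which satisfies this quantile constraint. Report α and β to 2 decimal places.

With mean 0.51 fixed, write α = 0.51s, β = 0.49s where s = α+β.
Need P(θ < 0.44) = 0.025 under Beta(0.51s, 0.49s). Normal approximation: (q−m)/√(m(1−m)/s) ≈ z_{0.025} = -1.96, so s ≈ 0.51·0.49·(-1.96)²/(0.44−0.51)² = 195.9.
At s = 195.9: P(θ<0.44) ≈ 0.025. Adjusting to match 0.025 gives s ≈ 195.03.
So α = 0.51·195.03 ≈ 99.47, β = 0.49·195.03 ≈ 95.56.

α ≈ 99.47, β ≈ 95.56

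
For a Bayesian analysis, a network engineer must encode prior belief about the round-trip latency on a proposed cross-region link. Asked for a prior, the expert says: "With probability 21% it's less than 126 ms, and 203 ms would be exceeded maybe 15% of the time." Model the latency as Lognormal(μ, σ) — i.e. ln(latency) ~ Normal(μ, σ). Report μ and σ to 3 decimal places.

μ ≈ 5.045, σ ≈ 0.259

If T ~ Lognormal(μ,σ) then ln T ~ Normal(μ,σ), so the p-quantile of ln T is μ + z_p·σ.
ln(126) = 4.836 and ln(203) = 5.313; z_{0.21} = -0.8064, z_{0.85} = 1.036.
σ = (5.313 − 4.836)/(1.036 − (-0.8064)) = 0.259.
μ = 4.836 − (-0.8064)·0.259 = 5.045.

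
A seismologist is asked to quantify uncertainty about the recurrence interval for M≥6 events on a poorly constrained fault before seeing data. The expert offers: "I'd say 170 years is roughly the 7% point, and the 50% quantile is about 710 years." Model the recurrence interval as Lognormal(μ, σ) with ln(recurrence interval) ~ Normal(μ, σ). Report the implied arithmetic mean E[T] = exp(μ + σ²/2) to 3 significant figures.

E[T] ≈ 1130 years

If T ~ Lognormal(μ,σ) then ln T ~ Normal(μ,σ), so the p-quantile of ln T is μ + z_p·σ.
ln(170) = 5.136 and ln(710) = 6.565; z_{0.07} = -1.476, z_{0.5} = 0.
σ = (6.565 − 5.136)/(0 − (-1.476)) = 0.969.
μ = 5.136 − (-1.476)·0.969 = 6.565.
E[T] = exp(μ + σ²/2) = exp(6.565 + 0.4691) = 1130 years.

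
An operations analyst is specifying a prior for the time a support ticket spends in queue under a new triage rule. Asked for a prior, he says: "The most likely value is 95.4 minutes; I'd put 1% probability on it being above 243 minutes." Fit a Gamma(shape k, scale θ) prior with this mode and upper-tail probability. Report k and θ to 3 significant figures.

k ≈ 6.35, θ ≈ 17.8

Gamma(k,θ) with k>1 has mode (k−1)θ, so θ = 95.4/(k−1).
Need P(X < 243) = 0.99 with θ tied to k this way. Start at k = 2, θ = 95.4: P(X<243) ≈ 0.722.
Too low — raise k to concentrate. Iterating converges to k ≈ 6.35.
Then θ = 95.4/(6.35−1) ≈ 17.8.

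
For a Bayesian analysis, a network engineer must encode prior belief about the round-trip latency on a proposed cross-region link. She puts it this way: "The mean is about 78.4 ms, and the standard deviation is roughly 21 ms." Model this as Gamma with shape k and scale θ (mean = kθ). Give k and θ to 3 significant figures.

For Gamma(k, scale θ): mean = kθ, variance = kθ², so CV = 1/√k.
CV = SD/mean = 21/78.4 = 0.2679, hence k = 1/CV² = 13.9.
Then θ = mean/k = 78.4/13.9 = 5.62.

k ≈ 13.9, θ ≈ 5.62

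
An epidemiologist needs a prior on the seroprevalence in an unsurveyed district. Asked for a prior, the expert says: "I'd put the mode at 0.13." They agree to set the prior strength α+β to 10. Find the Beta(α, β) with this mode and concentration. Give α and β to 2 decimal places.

For α,β > 1 the Beta mode is (α−1)/(α+β−2). With α+β = 10, the mode is (α−1)/8.
Set (α−1)/8 = 0.13 → α = 1 + 0.13·8 = 2.04.
β = 10 − α = 7.96.

α = 2.04, β = 7.96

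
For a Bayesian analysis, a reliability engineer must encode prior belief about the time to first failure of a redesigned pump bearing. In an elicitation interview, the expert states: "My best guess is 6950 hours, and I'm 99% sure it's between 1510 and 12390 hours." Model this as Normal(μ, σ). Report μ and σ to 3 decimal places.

A symmetric 99% interval runs μ ± z·σ with z = 2.576.
Half-width = 5440, so σ = 5440/2.576 = 2111.941.
μ is the stated best guess, 6950.000.

μ = 6950.000, σ = 2111.941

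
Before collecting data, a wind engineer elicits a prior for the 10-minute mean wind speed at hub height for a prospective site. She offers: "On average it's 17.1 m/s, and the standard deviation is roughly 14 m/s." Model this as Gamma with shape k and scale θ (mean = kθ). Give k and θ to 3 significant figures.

For Gamma(k, scale θ): mean = kθ, variance = kθ², so CV = 1/√k.
CV = SD/mean = 14/17.1 = 0.8187, hence k = 1/CV² = 1.49.
Then θ = mean/k = 17.1/1.49 = 11.5.

k ≈ 1.49, θ ≈ 11.5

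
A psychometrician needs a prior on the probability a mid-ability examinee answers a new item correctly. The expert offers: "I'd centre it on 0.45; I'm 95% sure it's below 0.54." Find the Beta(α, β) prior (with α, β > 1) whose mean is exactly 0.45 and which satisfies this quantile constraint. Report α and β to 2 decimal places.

α ≈ 37.38, β ≈ 45.69

With mean 0.45 fixed, write α = 0.45s, β = 0.55s where s = α+β.
Need P(θ < 0.54) = 0.95 under Beta(0.45s, 0.55s). Normal approximation: (q−m)/√(m(1−m)/s) ≈ z_{0.95} = 1.64, so s ≈ 0.45·0.55·(1.64)²/(0.54−0.45)² = 82.7.
At s = 82.7: P(θ<0.54) ≈ 0.950. Adjusting to match 0.95 gives s ≈ 83.08.
So α = 0.45·83.08 ≈ 37.38, β = 0.55·83.08 ≈ 45.69.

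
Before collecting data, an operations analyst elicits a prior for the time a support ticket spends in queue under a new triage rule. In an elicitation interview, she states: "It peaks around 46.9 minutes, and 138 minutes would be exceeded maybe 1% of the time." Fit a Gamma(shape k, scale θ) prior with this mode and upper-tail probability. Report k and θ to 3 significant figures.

Gamma(k,θ) with k>1 has mode (k−1)θ, so θ = 46.9/(k−1).
Need P(X < 138) = 0.99 with θ tied to k this way. Start at k = 2, θ = 46.9: P(X<138) ≈ 0.792.
Too low — raise k to concentrate. Iterating converges to k ≈ 4.88.
Then θ = 46.9/(4.88−1) ≈ 12.1.

k ≈ 4.88, θ ≈ 12.1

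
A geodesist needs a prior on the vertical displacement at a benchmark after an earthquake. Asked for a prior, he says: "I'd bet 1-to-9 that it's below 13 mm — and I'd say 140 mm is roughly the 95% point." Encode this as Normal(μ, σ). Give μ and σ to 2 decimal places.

μ = 68.62, σ = 43.40

For Normal(μ,σ), the p-quantile is μ + z_p·σ. Here z_{0.1} = -1.282, z_{0.95} = 1.645.
So 13 = μ − 1.282σ and 140 = μ + 1.645σ.
Subtracting: σ = (140 − 13)/(1.645 − (-1.282)) = 43.40.
Then μ = 13 − (-1.282)·43.40 = 68.62.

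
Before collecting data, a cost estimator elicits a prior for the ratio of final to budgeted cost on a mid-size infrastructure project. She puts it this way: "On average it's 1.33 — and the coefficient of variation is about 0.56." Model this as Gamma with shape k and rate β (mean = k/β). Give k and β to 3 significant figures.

k ≈ 3.19, β ≈ 2.4

For Gamma(k, rate β): mean = k/β, variance = k/β², so CV = 1/√k.
CV = 0.56, hence k = 1/CV² = 3.19.
Then β = k/mean = 3.19/1.33 = 2.4.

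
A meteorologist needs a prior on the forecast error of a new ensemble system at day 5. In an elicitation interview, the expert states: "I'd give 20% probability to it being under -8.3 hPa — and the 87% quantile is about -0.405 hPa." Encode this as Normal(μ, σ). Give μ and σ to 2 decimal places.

μ = -4.92, σ = 4.01

For Normal(μ,σ), the p-quantile is μ + z_p·σ. Here z_{0.2} = -0.8416, z_{0.87} = 1.126.
So -8.3 = μ − 0.8416σ and -0.405 = μ + 1.126σ.
Subtracting: σ = (-0.405 − -8.3)/(1.126 − (-0.8416)) = 4.01.
Then μ = -8.3 − (-0.8416)·4.01 = -4.92.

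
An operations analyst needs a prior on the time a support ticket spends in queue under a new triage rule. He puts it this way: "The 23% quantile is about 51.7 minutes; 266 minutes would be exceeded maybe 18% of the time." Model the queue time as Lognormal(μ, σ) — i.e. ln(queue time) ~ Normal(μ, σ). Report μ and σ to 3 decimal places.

μ ≈ 4.677, σ ≈ 0.990

If T ~ Lognormal(μ,σ) then ln T ~ Normal(μ,σ), so the p-quantile of ln T is μ + z_p·σ.
ln(51.7) = 3.945 and ln(266) = 5.583; z_{0.23} = -0.7388, z_{0.82} = 0.9154.
σ = (5.583 − 3.945)/(0.9154 − (-0.7388)) = 0.990.
μ = 3.945 − (-0.7388)·0.990 = 4.677.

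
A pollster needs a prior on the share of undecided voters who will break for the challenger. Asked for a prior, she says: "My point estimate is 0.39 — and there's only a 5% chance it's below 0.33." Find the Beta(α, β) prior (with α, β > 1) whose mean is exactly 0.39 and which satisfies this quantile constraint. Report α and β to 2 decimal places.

With mean 0.39 fixed, write α = 0.39s, β = 0.61s where s = α+β.
Need P(θ < 0.33) = 0.05 under Beta(0.39s, 0.61s). Normal approximation: (q−m)/√(m(1−m)/s) ≈ z_{0.05} = -1.64, so s ≈ 0.39·0.61·(-1.64)²/(0.33−0.39)² = 178.8.
At s = 178.8: P(θ<0.33) ≈ 0.048. Adjusting to match 0.05 gives s ≈ 173.66.
So α = 0.39·173.66 ≈ 67.73, β = 0.61·173.66 ≈ 105.93.

α ≈ 67.73, β ≈ 105.93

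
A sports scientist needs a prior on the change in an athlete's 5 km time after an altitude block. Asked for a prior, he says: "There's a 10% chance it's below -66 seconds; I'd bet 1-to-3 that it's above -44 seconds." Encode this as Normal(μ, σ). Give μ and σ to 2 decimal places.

The p-quantile of Normal(μ,σ) is μ + z_p·σ, with z_{0.1} = -1.282 and z_{0.75} = 0.6745.
Eliminate σ: μ = (z₂·x₁ − z₁·x₂)/(z₂ − z₁) = (0.6745·-66 − (-1.282)·-44)/1.956 = -51.59.
Then σ = (x₂ − x₁)/(z₂ − z₁) = (-44 − -66)/1.956 = 11.25.

μ = -51.59, σ = 11.25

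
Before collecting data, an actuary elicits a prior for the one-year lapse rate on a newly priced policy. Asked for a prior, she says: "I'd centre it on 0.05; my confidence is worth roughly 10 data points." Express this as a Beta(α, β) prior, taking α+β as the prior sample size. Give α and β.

α = 0.5, β = 9.5

Under the effective-sample-size interpretation, Beta(α, β) has prior mean α/(α+β) and prior sample size α+β.
So α+β = 10 and α/(α+β) = 0.05, giving α = 0.05·10 = 0.5 and β = 10 − 0.5 = 9.5.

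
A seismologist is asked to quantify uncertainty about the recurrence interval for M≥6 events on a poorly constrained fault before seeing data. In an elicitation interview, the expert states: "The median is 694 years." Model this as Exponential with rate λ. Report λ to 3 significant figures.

λ ≈ 0.000999

Exponential median = ln 2 / λ, so λ = ln 2 / 694.0 = 0.000999.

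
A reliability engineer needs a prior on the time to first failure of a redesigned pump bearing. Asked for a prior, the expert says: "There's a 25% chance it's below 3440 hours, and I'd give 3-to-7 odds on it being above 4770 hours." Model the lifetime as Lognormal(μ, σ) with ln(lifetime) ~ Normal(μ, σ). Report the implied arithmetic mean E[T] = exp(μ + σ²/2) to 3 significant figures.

If T ~ Lognormal(μ,σ) then ln T ~ Normal(μ,σ), so the p-quantile of ln T is μ + z_p·σ.
ln(3440) = 8.143 and ln(4770) = 8.47; z_{0.25} = -0.6745, z_{0.7} = 0.5244.
σ = (8.47 − 8.143)/(0.5244 − (-0.6745)) = 0.273.
μ = 8.143 − (-0.6745)·0.273 = 8.327.
E[T] = exp(μ + σ²/2) = exp(8.327 + 0.0372) = 4290 hours.

E[T] ≈ 4290 hours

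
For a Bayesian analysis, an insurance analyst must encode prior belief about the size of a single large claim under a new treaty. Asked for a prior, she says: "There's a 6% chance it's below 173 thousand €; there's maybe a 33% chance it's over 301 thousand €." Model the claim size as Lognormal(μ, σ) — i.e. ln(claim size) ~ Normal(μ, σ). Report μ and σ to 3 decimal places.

μ ≈ 5.585, σ ≈ 0.278

If T ~ Lognormal(μ,σ) then ln T ~ Normal(μ,σ), so the p-quantile of ln T is μ + z_p·σ.
ln(173) = 5.153 and ln(301) = 5.707; z_{0.06} = -1.555, z_{0.67} = 0.4399.
σ = (5.707 − 5.153)/(0.4399 − (-1.555)) = 0.278.
μ = 5.153 − (-1.555)·0.278 = 5.585.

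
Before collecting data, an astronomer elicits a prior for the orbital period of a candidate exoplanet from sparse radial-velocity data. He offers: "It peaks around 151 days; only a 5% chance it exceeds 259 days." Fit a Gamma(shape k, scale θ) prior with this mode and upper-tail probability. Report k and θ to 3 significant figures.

k ≈ 10.6, θ ≈ 15.7

Gamma(k,θ) with k>1 has mode (k−1)θ, so θ = 151/(k−1).
Need P(X < 259) = 0.95 with θ tied to k this way. Start at k = 2, θ = 151: P(X<259) ≈ 0.511.
Too low — raise k to concentrate. Iterating converges to k ≈ 10.6.
Then θ = 151/(10.6−1) ≈ 15.7.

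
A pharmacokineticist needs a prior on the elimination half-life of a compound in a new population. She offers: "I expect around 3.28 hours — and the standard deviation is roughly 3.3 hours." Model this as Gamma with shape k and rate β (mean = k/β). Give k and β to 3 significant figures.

k ≈ 0.988, β ≈ 0.301

For Gamma(k, rate β): mean = k/β, variance = k/β², so CV = 1/√k.
CV = SD/mean = 3.3/3.28 = 1.006, hence k = 1/CV² = 0.988.
Then β = k/mean = 0.988/3.28 = 0.301.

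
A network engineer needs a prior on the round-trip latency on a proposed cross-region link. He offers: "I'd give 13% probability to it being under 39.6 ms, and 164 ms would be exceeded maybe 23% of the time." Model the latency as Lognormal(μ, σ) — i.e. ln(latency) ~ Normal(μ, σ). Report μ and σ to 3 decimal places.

If T ~ Lognormal(μ,σ) then ln T ~ Normal(μ,σ), so the p-quantile of ln T is μ + z_p·σ.
ln(39.6) = 3.679 and ln(164) = 5.1; z_{0.13} = -1.126, z_{0.77} = 0.7388.
σ = (5.1 − 3.679)/(0.7388 − (-1.126)) = 0.762.
μ = 3.679 − (-1.126)·0.762 = 4.537.

μ ≈ 4.537, σ ≈ 0.762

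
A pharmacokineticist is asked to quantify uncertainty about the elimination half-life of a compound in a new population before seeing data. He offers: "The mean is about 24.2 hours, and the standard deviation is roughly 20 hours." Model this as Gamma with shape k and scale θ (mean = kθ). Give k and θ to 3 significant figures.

For Gamma(k, scale θ): mean = kθ, variance = kθ², so CV = 1/√k.
CV = SD/mean = 20/24.2 = 0.8264, hence k = 1/CV² = 1.46.
Then θ = mean/k = 24.2/1.46 = 16.5.

k ≈ 1.46, θ ≈ 16.5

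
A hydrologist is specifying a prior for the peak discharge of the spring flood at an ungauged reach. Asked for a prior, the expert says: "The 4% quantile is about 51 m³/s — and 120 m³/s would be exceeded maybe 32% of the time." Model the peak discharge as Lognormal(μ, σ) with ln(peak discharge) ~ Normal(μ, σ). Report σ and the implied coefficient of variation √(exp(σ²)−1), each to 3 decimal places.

σ ≈ 0.386, CV ≈ 0.401

If T ~ Lognormal(μ,σ) then ln T ~ Normal(μ,σ), so the p-quantile of ln T is μ + z_p·σ.
ln(51) = 3.932 and ln(120) = 4.787; z_{0.04} = -1.751, z_{0.68} = 0.4677.
σ = (4.787 − 3.932)/(0.4677 − (-1.751)) = 0.386.
μ = 3.932 − (-1.751)·0.386 = 4.607.
CV = √(exp(σ²)−1) = √(exp(0.1488)−1) = 0.401.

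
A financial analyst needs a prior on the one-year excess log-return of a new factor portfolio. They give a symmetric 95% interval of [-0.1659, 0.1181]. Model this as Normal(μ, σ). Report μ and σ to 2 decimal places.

μ = -0.02, σ = 0.07

A symmetric 95% interval runs μ ± z·σ with z = 1.96.
Half-width = 0.142, so σ = 0.142/1.96 = 0.07.
μ is the interval midpoint, -0.02.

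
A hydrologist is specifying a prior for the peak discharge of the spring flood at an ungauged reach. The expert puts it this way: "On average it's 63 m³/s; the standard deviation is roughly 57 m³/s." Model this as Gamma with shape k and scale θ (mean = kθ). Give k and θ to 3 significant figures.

For Gamma(k, scale θ): mean = kθ, variance = kθ², so CV = 1/√k.
CV = SD/mean = 57/63 = 0.9048, hence k = 1/CV² = 1.22.
Then θ = mean/k = 63/1.22 = 51.6.

k ≈ 1.22, θ ≈ 51.6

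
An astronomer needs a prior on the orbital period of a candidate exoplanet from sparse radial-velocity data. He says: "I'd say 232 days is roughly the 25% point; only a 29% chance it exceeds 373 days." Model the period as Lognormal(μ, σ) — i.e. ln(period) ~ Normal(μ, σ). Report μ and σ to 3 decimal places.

μ ≈ 5.708, σ ≈ 0.387

If T ~ Lognormal(μ,σ) then ln T ~ Normal(μ,σ), so the p-quantile of ln T is μ + z_p·σ.
ln(232) = 5.447 and ln(373) = 5.922; z_{0.25} = -0.6745, z_{0.71} = 0.5534.
σ = (5.922 − 5.447)/(0.5534 − (-0.6745)) = 0.387.
μ = 5.447 − (-0.6745)·0.387 = 5.708.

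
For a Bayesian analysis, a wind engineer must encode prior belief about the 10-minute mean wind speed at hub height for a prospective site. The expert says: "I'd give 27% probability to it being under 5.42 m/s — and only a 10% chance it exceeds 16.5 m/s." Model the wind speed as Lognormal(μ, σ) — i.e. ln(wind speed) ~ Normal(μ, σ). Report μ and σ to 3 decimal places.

μ ≈ 2.050, σ ≈ 0.588

If T ~ Lognormal(μ,σ) then ln T ~ Normal(μ,σ), so the p-quantile of ln T is μ + z_p·σ.
ln(5.42) = 1.69 and ln(16.5) = 2.803; z_{0.27} = -0.6128, z_{0.9} = 1.282.
σ = (2.803 − 1.69)/(1.282 − (-0.6128)) = 0.588.
μ = 1.69 − (-0.6128)·0.588 = 2.050.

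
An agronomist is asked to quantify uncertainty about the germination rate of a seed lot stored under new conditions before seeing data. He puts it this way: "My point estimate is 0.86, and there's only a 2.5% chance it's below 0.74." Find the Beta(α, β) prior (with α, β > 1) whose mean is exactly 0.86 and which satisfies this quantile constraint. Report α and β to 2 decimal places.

With mean 0.86 fixed, write α = 0.86s, β = 0.14s where s = α+β.
Need P(θ < 0.74) = 0.025 under Beta(0.86s, 0.14s). Normal approximation: (q−m)/√(m(1−m)/s) ≈ z_{0.025} = -1.96, so s ≈ 0.86·0.14·(-1.96)²/(0.74−0.86)² = 32.1.
At s = 32.1: P(θ<0.74) ≈ 0.039. Adjusting to match 0.025 gives s ≈ 40.99.
So α = 0.86·40.99 ≈ 35.25, β = 0.14·40.99 ≈ 5.74.

α ≈ 35.25, β ≈ 5.74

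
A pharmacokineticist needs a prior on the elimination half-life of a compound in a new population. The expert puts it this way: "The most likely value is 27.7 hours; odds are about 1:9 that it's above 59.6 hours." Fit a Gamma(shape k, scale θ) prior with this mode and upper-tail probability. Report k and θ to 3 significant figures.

k ≈ 4.27, θ ≈ 8.46

Gamma(k,θ) with k>1 has mode (k−1)θ, so θ = 27.7/(k−1).
Need P(X < 59.6) = 0.9 with θ tied to k this way. Start at k = 2, θ = 27.7: P(X<59.6) ≈ 0.633.
Too low — raise k to concentrate. Iterating converges to k ≈ 4.27.
Then θ = 27.7/(4.27−1) ≈ 8.46.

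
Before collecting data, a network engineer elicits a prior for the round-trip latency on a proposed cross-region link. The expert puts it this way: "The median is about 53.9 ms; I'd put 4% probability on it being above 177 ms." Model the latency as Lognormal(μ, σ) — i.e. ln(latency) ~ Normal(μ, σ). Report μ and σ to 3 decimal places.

If T ~ Lognormal(μ,σ) then ln T ~ Normal(μ,σ), so the p-quantile of ln T is μ + z_p·σ.
ln(53.9) = 3.987 and ln(177) = 5.176; z_{0.5} = 0, z_{0.96} = 1.751.
σ = (5.176 − 3.987)/(1.751 − (0)) = 0.679.
μ = 3.987 − (0)·0.679 = 3.987.

μ ≈ 3.987, σ ≈ 0.679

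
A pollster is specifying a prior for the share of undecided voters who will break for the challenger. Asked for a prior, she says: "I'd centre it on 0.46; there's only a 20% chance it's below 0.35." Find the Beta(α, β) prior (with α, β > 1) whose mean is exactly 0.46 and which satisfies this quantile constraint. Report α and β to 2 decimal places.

α ≈ 6.80, β ≈ 7.99

With mean 0.46 fixed, write α = 0.46s, β = 0.54s where s = α+β.
Need P(θ < 0.35) = 0.2 under Beta(0.46s, 0.54s). Normal approximation: (q−m)/√(m(1−m)/s) ≈ z_{0.2} = -0.842, so s ≈ 0.46·0.54·(-0.842)²/(0.35−0.46)² = 14.5.
At s = 14.5: P(θ<0.35) ≈ 0.202. Adjusting to match 0.2 gives s ≈ 14.79.
So α = 0.46·14.79 ≈ 6.80, β = 0.54·14.79 ≈ 7.99.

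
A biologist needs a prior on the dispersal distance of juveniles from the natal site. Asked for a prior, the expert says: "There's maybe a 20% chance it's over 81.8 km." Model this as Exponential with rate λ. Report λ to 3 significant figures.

P(T > 81.8) = e^(−λ·81.8) = 0.2, so λ = −ln(0.2)/81.8 = 0.0197.

λ ≈ 0.0197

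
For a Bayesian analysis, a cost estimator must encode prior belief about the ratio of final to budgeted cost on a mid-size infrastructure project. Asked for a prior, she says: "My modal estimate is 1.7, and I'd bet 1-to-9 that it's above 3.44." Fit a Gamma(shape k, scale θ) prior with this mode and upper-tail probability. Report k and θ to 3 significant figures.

k ≈ 4.86, θ ≈ 0.44

Gamma(k,θ) with k>1 has mode (k−1)θ, so θ = 1.7/(k−1).
Need P(X < 3.44) = 0.9 with θ tied to k this way. Start at k = 2, θ = 1.7: P(X<3.44) ≈ 0.600.
Too low — raise k to concentrate. Iterating converges to k ≈ 4.86.
Then θ = 1.7/(4.86−1) ≈ 0.44.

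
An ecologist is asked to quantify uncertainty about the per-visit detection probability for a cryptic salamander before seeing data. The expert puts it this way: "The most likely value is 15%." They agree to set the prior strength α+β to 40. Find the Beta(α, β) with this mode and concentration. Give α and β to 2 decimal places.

α = 6.70, β = 33.30

For α,β > 1 the Beta mode is (α−1)/(α+β−2). With α+β = 40, the mode is (α−1)/38.
Set (α−1)/38 = 0.15 → α = 1 + 0.15·38 = 6.70.
β = 40 − α = 33.30.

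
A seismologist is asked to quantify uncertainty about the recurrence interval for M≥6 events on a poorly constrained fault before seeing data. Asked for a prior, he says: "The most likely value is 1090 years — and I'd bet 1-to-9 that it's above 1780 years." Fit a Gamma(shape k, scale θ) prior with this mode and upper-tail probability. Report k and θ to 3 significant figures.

k ≈ 8.83, θ ≈ 139

Gamma(k,θ) with k>1 has mode (k−1)θ, so θ = 1090/(k−1).
Need P(X < 1780) = 0.9 with θ tied to k this way. Start at k = 2, θ = 1090: P(X<1780) ≈ 0.486.
Too low — raise k to concentrate. Iterating converges to k ≈ 8.83.
Then θ = 1090/(8.83−1) ≈ 139.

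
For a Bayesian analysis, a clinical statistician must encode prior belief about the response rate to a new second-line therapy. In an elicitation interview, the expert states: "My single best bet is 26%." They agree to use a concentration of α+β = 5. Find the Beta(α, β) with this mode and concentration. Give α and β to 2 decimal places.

For α,β > 1 the Beta mode is (α−1)/(α+β−2). With α+β = 5, the mode is (α−1)/3.
Set (α−1)/3 = 0.26 → α = 1 + 0.26·3 = 1.78.
β = 5 − α = 3.22.

α = 1.78, β = 3.22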